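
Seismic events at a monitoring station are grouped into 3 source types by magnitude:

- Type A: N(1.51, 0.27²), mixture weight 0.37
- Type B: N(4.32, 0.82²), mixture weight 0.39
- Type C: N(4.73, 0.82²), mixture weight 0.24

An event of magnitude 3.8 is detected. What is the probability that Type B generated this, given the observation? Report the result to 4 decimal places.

0.7166

P(component k | x) = π_k·f_k(x) / marginal(x), where marginal(x) = Σ_j π_j·f_j(x).
Normal densities:
  L_A = (1/(0.27·√(2π)))·exp(−(3.8−1.51)²/(2·0.27²)) = 1.477564·exp(-35.96776) = 3.53952e-16
  L_B = (1/(0.82·√(2π)))·exp(−(3.8−4.32)²/(2·0.82²)) = 0.486515·exp(-0.20107) = 0.397898
  L_C = (1/(0.82·√(2π)))·exp(−(3.8−4.73)²/(2·0.82²)) = 0.486515·exp(-0.64314) = 0.25573
Prior × likelihood for each component:
  π_A·L_A = 0.37 × 3.53952e-16 = 1.30962e-16
  π_B·L_B = 0.39 × 0.397898 = 0.15518
  π_C·L_C = 0.24 × 0.25573 = 0.0613753
Marginal: 1.30962e-16 + 0.15518 + 0.0613753 = 0.216556
P(Type B | data) = 0.15518 / 0.216556 ≈ 0.7166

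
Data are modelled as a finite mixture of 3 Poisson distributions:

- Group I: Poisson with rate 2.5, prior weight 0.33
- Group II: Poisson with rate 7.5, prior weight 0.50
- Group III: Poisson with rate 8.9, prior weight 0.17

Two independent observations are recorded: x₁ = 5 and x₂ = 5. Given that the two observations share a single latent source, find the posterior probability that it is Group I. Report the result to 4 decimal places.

Posterior ∝ prior × likelihood, so P(k | x) ∝ π_k f_k(x); normalise over all components.
Since both observations come from the same component, the likelihood for component k is f_k(x₁)·f_k(x₂).
  p_I = [e^(−2.5)·2.5^5/5! = 0.0668009] × [0.0668009] = 0.00446237
  p_II = [e^(−7.5)·7.5^5/5! = 0.109375] × [0.109375] = 0.0119628
  p_III = [e^(−8.9)·8.9^5/5! = 0.063467] × [0.063467] = 0.00402806
Weight by the priors:
  π_I·p_I = 0.33 × 0.00446237 = 0.00147258
  π_II·p_II = 0.50 × 0.0119628 = 0.0059814
  π_III·p_III = 0.17 × 0.00402806 = 0.00068477
Denominator: 0.00147258 + 0.0059814 + 0.00068477 = 0.00813875
P(Group I | x₁,x₂) = 0.00147258 / 0.00813875 ≈ 0.1809

0.1809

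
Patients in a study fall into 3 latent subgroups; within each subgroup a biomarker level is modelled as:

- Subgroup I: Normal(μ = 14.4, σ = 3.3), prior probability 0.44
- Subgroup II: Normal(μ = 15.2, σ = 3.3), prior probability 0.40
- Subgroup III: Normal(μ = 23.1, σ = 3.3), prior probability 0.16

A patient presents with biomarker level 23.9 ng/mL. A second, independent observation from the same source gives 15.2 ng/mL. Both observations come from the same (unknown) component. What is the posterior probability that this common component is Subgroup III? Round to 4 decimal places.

Posterior ∝ prior × likelihood, so P(k | x) ∝ π_k f_k(x); normalise over all components.
Since both observations come from the same component, the likelihood for component k is f_k(x₁)·f_k(x₂).
  f_I = [(1/(3.3·√(2π)))·exp(−(23.9−14.4)²/(2·3.3²)) = 0.120892·exp(-4.14371) = 0.00191781] × [0.117391] = 0.000225134
  f_II = [(1/(3.3·√(2π)))·exp(−(23.9−15.2)²/(2·3.3²)) = 0.120892·exp(-3.47521) = 0.00374225] × [0.120892] = 0.000452407
  f_III = [(1/(3.3·√(2π)))·exp(−(23.9−23.1)²/(2·3.3²)) = 0.120892·exp(-0.02938) = 0.117391] × [0.00688552] = 0.000808298
Weight by the priors:
  π_I·f_I = 0.44 × 0.000225134 = 9.90588e-05
  π_II·f_II = 0.40 × 0.000452407 = 0.000180963
  π_III·f_III = 0.16 × 0.000808298 = 0.000129328
Evidence: 9.90588e-05 + 0.000180963 + 0.000129328 = 0.000409349
Responsibility of Subgroup III: 0.000129328 / 0.000409349 ≈ 0.3159

0.3159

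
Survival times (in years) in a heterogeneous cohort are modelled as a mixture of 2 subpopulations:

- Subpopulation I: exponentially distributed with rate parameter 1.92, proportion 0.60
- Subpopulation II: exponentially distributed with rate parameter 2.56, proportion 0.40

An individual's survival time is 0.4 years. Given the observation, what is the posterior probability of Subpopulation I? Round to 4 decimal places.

Posterior ∝ prior × likelihood, so P(k | x) ∝ P(Z=k) f_k(x); normalise over all components.
Component likelihoods at x = 0.4 years:
  L_I = 1.92·e^(−1.92·0.4) = 1.92·e^(−0.7680) = 0.890765
  L_II = 2.56·e^(−2.56·0.4) = 2.56·e^(−1.0240) = 0.919438
Prior × likelihood for each component:
  P(Z=I)·L_I = 0.60 × 0.890765 = 0.534459
  P(Z=II)·L_II = 0.40 × 0.919438 = 0.367775
Denominator: 0.534459 + 0.367775 = 0.902234
Responsibility of Subpopulation I: 0.534459 / 0.902234 ≈ 0.5924

0.5924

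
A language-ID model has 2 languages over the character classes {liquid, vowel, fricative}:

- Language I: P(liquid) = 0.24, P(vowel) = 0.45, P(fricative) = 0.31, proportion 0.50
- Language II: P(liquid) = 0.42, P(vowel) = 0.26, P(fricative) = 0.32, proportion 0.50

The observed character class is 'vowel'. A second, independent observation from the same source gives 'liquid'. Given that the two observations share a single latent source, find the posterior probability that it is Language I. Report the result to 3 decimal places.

Posterior ∝ prior × likelihood, so P(k | x) ∝ P(Z=k) f_k(x); normalise over all components.
Since both observations come from the same component, the likelihood for component k is f_k(x₁)·f_k(x₂).
  f_I = [0.45] × [0.24] = 0.108
  f_II = [0.26] × [0.42] = 0.1092
Prior × likelihood for each component:
  P(Z=I)·f_I = 0.50 × 0.108 = 0.054
  P(Z=II)·f_II = 0.50 × 0.1092 = 0.0546
Evidence: 0.054 + 0.0546 = 0.1086
Responsibility of Language I: 0.054 / 0.1086 ≈ 0.497

0.497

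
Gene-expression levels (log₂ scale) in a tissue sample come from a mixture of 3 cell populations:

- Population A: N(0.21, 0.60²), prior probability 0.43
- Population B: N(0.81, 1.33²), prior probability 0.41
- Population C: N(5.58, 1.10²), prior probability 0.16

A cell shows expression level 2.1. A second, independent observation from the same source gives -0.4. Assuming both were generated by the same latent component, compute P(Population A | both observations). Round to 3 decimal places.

0.050

Apply Bayes' rule: the posterior for each component is proportional to its prior times its likelihood at x.
Since both observations come from the same component, the likelihood for component k is f_k(x₁)·f_k(x₂).
  p_A = [(1/(0.60·√(2π)))·exp(−(2.1−0.21)²/(2·0.60²)) = 0.664904·exp(-4.96125) = 0.0046571] × [0.396564] = 0.00184684
  p_B = [(1/(1.33·√(2π)))·exp(−(2.1−0.81)²/(2·1.33²)) = 0.299957·exp(-0.47038) = 0.187403] × [0.198302] = 0.0371624
  p_C = [(1/(1.10·√(2π)))·exp(−(2.1−5.58)²/(2·1.10²)) = 0.362675·exp(-5.00430) = 0.0024332] × [1.38655e-07] = 3.37377e-10
Unnormalised posteriors:
  π_A·p_A = 0.43 × 0.00184684 = 0.000794139
  π_B·p_B = 0.41 × 0.0371624 = 0.0152366
  π_C·p_C = 0.16 × 3.37377e-10 = 5.39803e-11
Denominator: 0.000794139 + 0.0152366 + 5.39803e-11 = 0.0160307
P(Population A | x₁,x₂) ≈ 0.050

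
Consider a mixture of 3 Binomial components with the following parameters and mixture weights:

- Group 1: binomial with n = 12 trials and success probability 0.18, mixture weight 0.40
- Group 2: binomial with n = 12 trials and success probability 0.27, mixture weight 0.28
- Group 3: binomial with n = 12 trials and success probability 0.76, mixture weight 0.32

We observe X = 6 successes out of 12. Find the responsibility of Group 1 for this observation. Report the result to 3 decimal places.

Posterior ∝ prior × likelihood, so P(k | x) ∝ P(Z=k) f_k(x); normalise over all components.
Component likelihoods at x = 6 successes out of 12:
  f_1 = 0.00955411
  f_2 = 0.0541741
  f_3 = 0.0340268
Unnormalised posteriors:
  P(Z=1)·f_1 = 0.40 × 0.00955411 = 0.00382164
  P(Z=2)·f_2 = 0.28 × 0.0541741 = 0.0151687
  P(Z=3)·f_3 = 0.32 × 0.0340268 = 0.0108886
Normaliser: 0.00382164 + 0.0151687 + 0.0108886 = 0.029879
P(Group 1 | 6 successes out of 12) = 0.00382164 / 0.029879 ≈ 0.128

0.128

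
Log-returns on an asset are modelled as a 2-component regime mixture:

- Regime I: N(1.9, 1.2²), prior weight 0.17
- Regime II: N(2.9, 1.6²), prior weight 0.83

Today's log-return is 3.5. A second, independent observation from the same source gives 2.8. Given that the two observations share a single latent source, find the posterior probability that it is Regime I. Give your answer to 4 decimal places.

0.1083

Posterior ∝ prior × likelihood, so P(k | x) ∝ P(Z=k) f_k(x); normalise over all components.
Since both observations come from the same component, the likelihood for component k is f_k(x₁)·f_k(x₂).
  L_I = [(1/(1.2·√(2π)))·exp(−(3.5−1.9)²/(2·1.2²)) = 0.332452·exp(-0.88889) = 0.136675] × [0.250948] = 0.0342983
  L_II = [(1/(1.6·√(2π)))·exp(−(3.5−2.9)²/(2·1.6²)) = 0.249339·exp(-0.07031) = 0.232409] × [0.248852] = 0.0578356
Weight by the priors:
  P(Z=I)·L_I = 0.17 × 0.0342983 = 0.00583071
  P(Z=II)·L_II = 0.83 × 0.0578356 = 0.0480036
Marginal: 0.00583071 + 0.0480036 = 0.0538343
P(Regime I | x₁,x₂) = 0.00583071 / 0.0538343 ≈ 0.1083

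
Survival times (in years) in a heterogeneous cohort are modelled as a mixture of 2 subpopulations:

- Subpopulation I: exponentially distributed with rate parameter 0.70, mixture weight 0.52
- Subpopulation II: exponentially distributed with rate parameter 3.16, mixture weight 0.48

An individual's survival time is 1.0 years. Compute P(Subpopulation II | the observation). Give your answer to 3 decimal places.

0.263

Apply Bayes' rule: the posterior for each component is proportional to its prior times its likelihood at x.
Component likelihoods at x = 1.0 years:
  f_I = 0.70·e^(−0.70·1.0) = 0.70·e^(−0.7000) = 0.34761
  f_II = 3.16·e^(−3.16·1.0) = 3.16·e^(−3.1600) = 0.134065
Weight by the priors:
  π_I·f_I = 0.52 × 0.34761 = 0.180757
  π_II·f_II = 0.48 × 0.134065 = 0.0643514
Evidence: 0.180757 + 0.0643514 = 0.245108
P(Subpopulation II | data) ≈ 0.263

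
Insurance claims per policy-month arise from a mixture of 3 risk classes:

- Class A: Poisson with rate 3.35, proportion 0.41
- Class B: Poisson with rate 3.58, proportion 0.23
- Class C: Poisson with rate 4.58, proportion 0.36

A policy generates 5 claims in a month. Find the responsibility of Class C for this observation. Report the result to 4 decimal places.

0.4306

The responsibility of component k is π_k f_k(x) divided by Σ_j π_j f_j(x).
Poisson probabilities:
  f_A = e^(−3.35)·3.35^5/5! = 0.123355
  f_B = e^(−3.58)·3.58^5/5! = 0.136603
  f_C = e^(−4.58)·4.58^5/5! = 0.172218
Multiply by the mixture weights:
  π_A·f_A = 0.41 × 0.123355 = 0.0505755
  π_B·f_B = 0.23 × 0.136603 = 0.0314186
  π_C·f_C = 0.36 × 0.172218 = 0.0619983
Marginal: 0.0505755 + 0.0314186 + 0.0619983 = 0.143992
So the posterior for Class C is 0.0619983 / 0.143992 ≈ 0.4306.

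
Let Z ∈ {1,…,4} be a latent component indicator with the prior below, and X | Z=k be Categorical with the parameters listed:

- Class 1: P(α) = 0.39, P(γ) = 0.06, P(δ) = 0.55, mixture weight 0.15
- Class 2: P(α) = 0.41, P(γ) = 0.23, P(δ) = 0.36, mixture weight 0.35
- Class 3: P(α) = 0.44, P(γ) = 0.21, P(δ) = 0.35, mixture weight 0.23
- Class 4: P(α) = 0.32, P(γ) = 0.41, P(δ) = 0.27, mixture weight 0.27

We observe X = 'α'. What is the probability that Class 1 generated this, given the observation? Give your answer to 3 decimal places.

0.150

Posterior ∝ prior × likelihood, so P(k | x) ∝ w_k f_k(x); normalise over all components.
Evaluate each component's likelihood at the observed value:
  p_1 = 0.39
  p_2 = 0.41
  p_3 = 0.44
  p_4 = 0.32
Prior × likelihood for each component:
  w_1·p_1 = 0.15 × 0.39 = 0.0585
  w_2·p_2 = 0.35 × 0.41 = 0.1435
  w_3·p_3 = 0.23 × 0.44 = 0.1012
  w_4·p_4 = 0.27 × 0.32 = 0.0864
Evidence: 0.0585 + 0.1435 + 0.1012 + 0.0864 = 0.3896
P(Class 1 | 'α') = 0.0585 / 0.3896 ≈ 0.150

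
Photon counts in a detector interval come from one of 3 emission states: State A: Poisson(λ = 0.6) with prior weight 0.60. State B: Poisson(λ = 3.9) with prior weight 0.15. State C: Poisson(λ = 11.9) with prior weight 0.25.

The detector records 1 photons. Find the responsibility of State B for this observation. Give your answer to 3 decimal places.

0.057

The responsibility of component k is w_k f_k(x) divided by Σ_j w_j f_j(x).
Evaluate each component's likelihood at the observed value:
  p_A = e^(−0.6)·0.6^1/1! = 0.329287
  p_B = e^(−3.9)·3.9^1/1! = 0.0789435
  p_C = e^(−11.9)·11.9^1/1! = 8.08058e-05
Prior × likelihood for each component:
  w_A·p_A = 0.60 × 0.329287 = 0.197572
  w_B·p_B = 0.15 × 0.0789435 = 0.0118415
  w_C·p_C = 0.25 × 8.08058e-05 = 2.02015e-05
Evidence: 0.197572 + 0.0118415 + 2.02015e-05 = 0.209434
P(State B | data) ≈ 0.057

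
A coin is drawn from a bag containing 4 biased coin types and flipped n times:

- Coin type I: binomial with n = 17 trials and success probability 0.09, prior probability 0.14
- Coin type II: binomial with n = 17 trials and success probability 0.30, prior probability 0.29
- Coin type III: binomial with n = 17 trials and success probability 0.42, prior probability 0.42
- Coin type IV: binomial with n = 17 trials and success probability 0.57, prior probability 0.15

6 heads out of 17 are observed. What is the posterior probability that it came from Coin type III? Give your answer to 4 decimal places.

Apply Bayes' rule: the posterior for each component is proportional to its prior times its likelihood at x.
Evaluate each component's likelihood at the observed value:
  f_I = 0.00233072
  f_II = 0.178396
  f_III = 0.16974
  f_IV = 0.0394441
Weight by the priors:
  P(Z=I)·f_I = 0.14 × 0.00233072 = 0.000326301
  P(Z=II)·f_II = 0.29 × 0.178396 = 0.051735
  P(Z=III)·f_III = 0.42 × 0.16974 = 0.0712908
  P(Z=IV)·f_IV = 0.15 × 0.0394441 = 0.00591662
Evidence: 0.000326301 + 0.051735 + 0.0712908 + 0.00591662 = 0.129269
P(Coin type III | 6 heads out of 17) = 0.0712908 / 0.129269 ≈ 0.5515

0.5515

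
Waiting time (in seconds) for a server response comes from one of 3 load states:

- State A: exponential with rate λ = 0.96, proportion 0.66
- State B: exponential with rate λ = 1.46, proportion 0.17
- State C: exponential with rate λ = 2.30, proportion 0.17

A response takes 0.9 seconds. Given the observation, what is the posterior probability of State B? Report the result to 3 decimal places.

By Bayes' theorem, P(k | x) = w_k f_k(x) / Σ_j w_j f_j(x).
Exponential densities:
  p_A = 0.404614
  p_B = 0.392365
  p_C = 0.290227
Multiply by the mixture weights:
  w_A·p_A = 0.66 × 0.404614 = 0.267045
  w_B·p_B = 0.17 × 0.392365 = 0.066702
  w_C·p_C = 0.17 × 0.290227 = 0.0493386
Evidence: 0.267045 + 0.066702 + 0.0493386 = 0.383086
So the posterior for State B is 0.066702 / 0.383086 ≈ 0.174.

0.174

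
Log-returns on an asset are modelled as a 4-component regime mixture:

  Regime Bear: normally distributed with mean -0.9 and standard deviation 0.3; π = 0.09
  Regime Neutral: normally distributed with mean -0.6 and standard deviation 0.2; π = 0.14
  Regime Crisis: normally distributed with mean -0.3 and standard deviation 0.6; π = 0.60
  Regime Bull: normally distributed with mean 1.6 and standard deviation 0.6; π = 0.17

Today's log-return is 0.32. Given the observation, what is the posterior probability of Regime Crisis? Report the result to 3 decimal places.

Apply Bayes' rule: the posterior for each component is proportional to its prior times its likelihood at x.
Normal densities:
  p_Bear = 0.000340923
  p_Neutral = 5.07043e-05
  p_Crisis = 0.389847
  p_Bull = 0.0683121
Unnormalised posteriors:
  π_Bear·p_Bear = 0.09 × 0.000340923 = 3.0683e-05
  π_Neutral·p_Neutral = 0.14 × 5.07043e-05 = 7.0986e-06
  π_Crisis·p_Crisis = 0.60 × 0.389847 = 0.233908
  π_Bull·p_Bull = 0.17 × 0.0683121 = 0.0116131
Sum: 3.0683e-05 + 7.0986e-06 + 0.233908 + 0.0116131 = 0.245559
P(Regime Crisis | data) = 0.233908 / 0.245559 ≈ 0.953

0.953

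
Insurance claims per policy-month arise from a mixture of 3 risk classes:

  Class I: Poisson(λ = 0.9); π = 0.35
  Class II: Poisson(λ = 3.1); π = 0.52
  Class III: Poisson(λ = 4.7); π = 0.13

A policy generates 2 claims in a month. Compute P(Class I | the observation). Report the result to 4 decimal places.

0.3145

Apply Bayes' rule: the posterior for each component is proportional to its prior times its likelihood at x.
Component likelihoods at x = 2 claims:
  f_I = 0.164661
  f_II = 0.216461
  f_III = 0.100457
Weight by the priors:
  π_I·f_I = 0.35 × 0.164661 = 0.0576312
  π_II·f_II = 0.52 × 0.216461 = 0.11256
  π_III·f_III = 0.13 × 0.100457 = 0.0130595
Evidence: 0.0576312 + 0.11256 + 0.0130595 = 0.183251
Responsibility of Class I: 0.0576312 / 0.183251 ≈ 0.3145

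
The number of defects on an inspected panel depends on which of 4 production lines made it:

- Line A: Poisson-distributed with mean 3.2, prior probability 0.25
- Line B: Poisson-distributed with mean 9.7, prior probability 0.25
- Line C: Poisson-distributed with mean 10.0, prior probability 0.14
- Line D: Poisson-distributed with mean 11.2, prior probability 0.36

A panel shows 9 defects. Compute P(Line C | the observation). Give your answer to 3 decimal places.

0.199

The responsibility of component k is w_k f_k(x) divided by Σ_j w_j f_j(x).
Evaluate each component's likelihood at the observed value:
  p_A = e^(−3.2)·3.2^9/9! = 0.00395225
  p_B = e^(−9.7)·9.7^9/9! = 0.128388
  p_C = e^(−10.0)·10.0^9/9! = 0.12511
  p_D = e^(−11.2)·11.2^9/9! = 0.104496
Multiply by the mixture weights:
  w_A·p_A = 0.25 × 0.00395225 = 0.000988063
  w_B·p_B = 0.25 × 0.128388 = 0.0320971
  w_C·p_C = 0.14 × 0.12511 = 0.0175154
  w_D·p_D = 0.36 × 0.104496 = 0.0376187
Sum: 0.000988063 + 0.0320971 + 0.0175154 + 0.0376187 = 0.0882193
So the posterior for Line C is 0.0175154 / 0.0882193 ≈ 0.199.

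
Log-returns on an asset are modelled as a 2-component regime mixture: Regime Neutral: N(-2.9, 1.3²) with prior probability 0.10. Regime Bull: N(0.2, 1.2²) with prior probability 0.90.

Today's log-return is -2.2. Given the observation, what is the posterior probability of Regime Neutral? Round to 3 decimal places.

0.396

Apply Bayes' rule: the posterior for each component is proportional to its prior times its likelihood at x.
Component likelihoods at x = -2.2:
  L_Neutral = 0.265465
  L_Bull = 0.0449925
Multiply by the mixture weights:
  P(Z=Neutral)·L_Neutral = 0.10 × 0.265465 = 0.0265465
  P(Z=Bull)·L_Bull = 0.90 × 0.0449925 = 0.0404932
Evidence: 0.0265465 + 0.0404932 = 0.0670397
P(Regime Neutral | the observation) = 0.0265465 / 0.0670397 ≈ 0.396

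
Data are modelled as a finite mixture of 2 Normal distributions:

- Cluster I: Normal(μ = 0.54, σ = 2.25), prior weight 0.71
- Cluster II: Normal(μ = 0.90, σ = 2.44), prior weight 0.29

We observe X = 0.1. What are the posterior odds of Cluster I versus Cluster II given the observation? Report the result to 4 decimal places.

The posterior odds equal the prior odds times the likelihood ratio: (P(Z=i)/P(Z=j))·(f_i(x)/f_j(x)).
Normal densities:
  p_I = 0.17395
  p_II = 0.154945
0.123504 / 0.044934 ≈ 2.7486

2.7486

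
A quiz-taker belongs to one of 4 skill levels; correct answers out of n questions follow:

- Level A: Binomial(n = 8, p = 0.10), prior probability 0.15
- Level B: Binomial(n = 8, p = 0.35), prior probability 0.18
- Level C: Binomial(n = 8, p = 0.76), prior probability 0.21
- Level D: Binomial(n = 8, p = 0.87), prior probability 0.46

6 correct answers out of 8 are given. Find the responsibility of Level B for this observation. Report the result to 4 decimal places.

0.0239

Apply Bayes' rule: the posterior for each component is proportional to its prior times its likelihood at x.
Component likelihoods at x = 6 correct answers out of 8:
  L_A = C(8,6)·0.10^6·0.90^2 = 28·1e-06·0.81 = 2.268e-05
  L_B = C(8,6)·0.35^6·0.65^2 = 28·0.00183827·0.4225 = 0.0217467
  L_C = C(8,6)·0.76^6·0.24^2 = 28·0.1927·0.0576 = 0.310786
  L_D = C(8,6)·0.87^6·0.13^2 = 28·0.433626·0.0169 = 0.205192
Unnormalised posteriors:
  π_A·L_A = 0.15 × 2.268e-05 = 3.402e-06
  π_B·L_B = 0.18 × 0.0217467 = 0.0039144
  π_C·L_C = 0.21 × 0.310786 = 0.0652652
  π_D·L_D = 0.46 × 0.205192 = 0.0943883
Evidence: 3.402e-06 + 0.0039144 + 0.0652652 + 0.0943883 = 0.163571
P(Level B | data) ≈ 0.0239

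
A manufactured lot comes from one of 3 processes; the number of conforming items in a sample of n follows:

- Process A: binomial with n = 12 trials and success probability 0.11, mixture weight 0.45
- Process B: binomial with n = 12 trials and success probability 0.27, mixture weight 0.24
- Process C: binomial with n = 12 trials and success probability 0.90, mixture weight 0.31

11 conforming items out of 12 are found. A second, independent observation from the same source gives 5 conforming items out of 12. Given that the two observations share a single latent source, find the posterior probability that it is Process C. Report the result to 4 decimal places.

0.9738

Posterior ∝ prior × likelihood, so P(k | x) ∝ π_k f_k(x); normalise over all components.
Since both observations come from the same component, the likelihood for component k is f_k(x₁)·f_k(x₂).
  p_A = [3.04713e-10] × [0.00564181] = 1.71913e-12
  p_B = [4.86974e-06] × [0.125546] = 6.11378e-07
  p_C = [0.376573] × [4.67668e-05] = 1.76111e-05
Weight by the priors:
  π_A·p_A = 0.45 × 1.71913e-12 = 7.7361e-13
  π_B·p_B = 0.24 × 6.11378e-07 = 1.46731e-07
  π_C·p_C = 0.31 × 1.76111e-05 = 5.45944e-06
Marginal: 7.7361e-13 + 1.46731e-07 + 5.45944e-06 = 5.60617e-06
So the posterior for Process C is 5.45944e-06 / 5.60617e-06 ≈ 0.9738.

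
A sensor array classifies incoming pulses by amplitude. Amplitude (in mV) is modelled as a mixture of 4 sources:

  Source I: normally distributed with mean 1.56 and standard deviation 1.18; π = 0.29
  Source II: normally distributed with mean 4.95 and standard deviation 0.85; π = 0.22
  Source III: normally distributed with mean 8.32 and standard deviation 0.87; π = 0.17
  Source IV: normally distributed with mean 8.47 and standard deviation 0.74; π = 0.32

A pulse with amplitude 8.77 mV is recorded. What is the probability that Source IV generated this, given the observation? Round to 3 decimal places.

0.700

P(component k | x) = π_k·f_k(x) / marginal(x), where marginal(x) = Σ_j π_j·f_j(x).
Evaluate each component's likelihood at the observed value:
  f_I = (1/(1.18·√(2π)))·exp(−(8.77−1.56)²/(2·1.18²)) = 0.338087·exp(-18.66709) = 2.6425e-09
  f_II = (1/(0.85·√(2π)))·exp(−(8.77−4.95)²/(2·0.85²)) = 0.469344·exp(-10.09855) = 1.93085e-05
  f_III = (1/(0.87·√(2π)))·exp(−(8.77−8.32)²/(2·0.87²)) = 0.458554·exp(-0.13377) = 0.40114
  f_IV = (1/(0.74·√(2π)))·exp(−(8.77−8.47)²/(2·0.74²)) = 0.539111·exp(-0.08218) = 0.49658
Unnormalised posteriors:
  π_I·f_I = 0.29 × 2.6425e-09 = 7.66326e-10
  π_II·f_II = 0.22 × 1.93085e-05 = 4.24787e-06
  π_III·f_III = 0.17 × 0.40114 = 0.0681937
  π_IV·f_IV = 0.32 × 0.49658 = 0.158906
Denominator: 7.66326e-10 + 4.24787e-06 + 0.0681937 + 0.158906 = 0.227104
P(Source IV | x) ≈ 0.700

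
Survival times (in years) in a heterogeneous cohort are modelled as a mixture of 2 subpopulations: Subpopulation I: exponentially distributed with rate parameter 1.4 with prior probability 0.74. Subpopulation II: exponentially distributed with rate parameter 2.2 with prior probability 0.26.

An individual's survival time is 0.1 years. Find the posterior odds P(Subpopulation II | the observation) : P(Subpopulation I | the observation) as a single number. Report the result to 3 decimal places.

Only the two components matter; the odds are (P(Z=i) f_i(x)) / (P(Z=j) f_j(x)).
Component likelihoods at x = 0.1 years:
  f_I = 1.4·e^(−1.4·0.1) = 1.4·e^(−0.1400) = 1.2171
  f_II = 2.2·e^(−2.2·0.1) = 2.2·e^(−0.2200) = 1.76554
0.459041 / 0.900655 ≈ 0.510

0.510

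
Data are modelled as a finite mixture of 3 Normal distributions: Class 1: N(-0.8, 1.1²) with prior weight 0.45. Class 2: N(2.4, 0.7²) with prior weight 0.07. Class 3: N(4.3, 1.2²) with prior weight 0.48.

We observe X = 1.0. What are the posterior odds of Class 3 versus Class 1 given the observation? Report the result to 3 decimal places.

Posterior odds = (π_i f_i(x)) / (π_j f_j(x)); the normalising sum cancels.
Component likelihoods at x = 1.0:
  L_1 = (1/(1.1·√(2π)))·exp(−(1.0−-0.8)²/(2·1.1²)) = 0.362675·exp(-1.33884) = 0.0950748
  L_2 = (1/(0.7·√(2π)))·exp(−(1.0−2.4)²/(2·0.7²)) = 0.569918·exp(-2.00000) = 0.07713
  L_3 = (1/(1.2·√(2π)))·exp(−(1.0−4.3)²/(2·1.2²)) = 0.332452·exp(-3.78125) = 0.00757797
Posterior odds = (π_3·L_3) / (π_1·L_1) = (0.48·0.00757797) / (0.45·0.0950748) = 0.00363743 / 0.0427836 ≈ 0.085

0.085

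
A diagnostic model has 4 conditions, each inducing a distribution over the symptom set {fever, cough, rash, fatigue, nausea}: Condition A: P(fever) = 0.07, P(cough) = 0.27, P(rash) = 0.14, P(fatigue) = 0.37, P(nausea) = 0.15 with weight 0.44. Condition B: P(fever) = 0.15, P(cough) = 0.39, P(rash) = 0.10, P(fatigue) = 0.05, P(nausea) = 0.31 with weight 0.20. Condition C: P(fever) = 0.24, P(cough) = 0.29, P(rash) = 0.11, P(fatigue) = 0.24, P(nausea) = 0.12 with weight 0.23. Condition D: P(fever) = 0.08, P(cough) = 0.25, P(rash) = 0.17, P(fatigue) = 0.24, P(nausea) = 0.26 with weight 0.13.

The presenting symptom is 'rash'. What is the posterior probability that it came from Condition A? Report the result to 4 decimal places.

Apply Bayes' rule: the posterior for each component is proportional to its prior times its likelihood at x.
Categorical probabilities:
  f_A = P(rash | comp) = 0.14
  f_B = P(rash | comp) = 0.10
  f_C = P(rash | comp) = 0.11
  f_D = P(rash | comp) = 0.17
Weight by the priors:
  w_A·f_A = 0.44 × 0.14 = 0.0616
  w_B·f_B = 0.20 × 0.1 = 0.02
  w_C·f_C = 0.23 × 0.11 = 0.0253
  w_D·f_D = 0.13 × 0.17 = 0.0221
Marginal: 0.0616 + 0.02 + 0.0253 + 0.0221 = 0.129
So the posterior for Condition A is 0.0616 / 0.129 ≈ 0.4775.

0.4775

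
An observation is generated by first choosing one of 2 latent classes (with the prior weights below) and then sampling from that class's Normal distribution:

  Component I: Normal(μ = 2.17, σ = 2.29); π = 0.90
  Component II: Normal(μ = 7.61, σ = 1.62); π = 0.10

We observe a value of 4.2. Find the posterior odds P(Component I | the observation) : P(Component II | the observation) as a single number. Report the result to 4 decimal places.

Only the two components matter; the odds are (P(Z=i) f_i(x)) / (P(Z=j) f_j(x)).
Component likelihoods at x = 4.2:
  L_I = (1/(2.29·√(2π)))·exp(−(4.2−2.17)²/(2·2.29²)) = 0.174211·exp(-0.39291) = 0.117608
  L_II = (1/(1.62·√(2π)))·exp(−(4.2−7.61)²/(2·1.62²)) = 0.246261·exp(-2.21538) = 0.0268699
0.105847 / 0.00268699 ≈ 39.3924

39.3924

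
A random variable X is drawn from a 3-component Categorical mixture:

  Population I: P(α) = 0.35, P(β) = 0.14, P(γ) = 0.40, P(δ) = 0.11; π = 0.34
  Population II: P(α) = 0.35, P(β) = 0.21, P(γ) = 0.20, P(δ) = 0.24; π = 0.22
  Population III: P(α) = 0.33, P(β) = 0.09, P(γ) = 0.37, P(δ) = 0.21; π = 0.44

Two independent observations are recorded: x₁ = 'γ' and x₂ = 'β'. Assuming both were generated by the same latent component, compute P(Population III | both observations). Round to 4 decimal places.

P(component k | x) = π_k·f_k(x) / marginal(x), where marginal(x) = Σ_j π_j·f_j(x).
Since both observations come from the same component, the likelihood for component k is f_k(x₁)·f_k(x₂).
  f_I = [P(γ | comp) = 0.40] × [0.14] = 0.056
  f_II = [P(γ | comp) = 0.20] × [0.21] = 0.042
  f_III = [P(γ | comp) = 0.37] × [0.09] = 0.0333
Multiply by the mixture weights:
  π_I·f_I = 0.34 × 0.056 = 0.01904
  π_II·f_II = 0.22 × 0.042 = 0.00924
  π_III·f_III = 0.44 × 0.0333 = 0.014652
Evidence: 0.01904 + 0.00924 + 0.014652 = 0.042932
So the posterior for Population III is 0.014652 / 0.042932 ≈ 0.3413.

0.3413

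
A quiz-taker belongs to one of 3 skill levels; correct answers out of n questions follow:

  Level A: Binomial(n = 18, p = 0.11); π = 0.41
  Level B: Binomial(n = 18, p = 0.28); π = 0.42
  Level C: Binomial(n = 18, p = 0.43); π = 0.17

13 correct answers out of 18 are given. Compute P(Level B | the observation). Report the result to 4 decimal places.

Apply Bayes' rule: the posterior for each component is proportional to its prior times its likelihood at x.
Component likelihoods at x = 13 correct answers out of 18:
  p_A = 1.65171e-09
  p_B = 0.000107794
  p_C = 0.00885816
Unnormalised posteriors:
  w_A·p_A = 0.41 × 1.65171e-09 = 6.77202e-10
  w_B·p_B = 0.42 × 0.000107794 = 4.52737e-05
  w_C·p_C = 0.17 × 0.00885816 = 0.00150589
Normaliser: 6.77202e-10 + 4.52737e-05 + 0.00150589 = 0.00155116
Responsibility of Level B: 4.52737e-05 / 0.00155116 ≈ 0.0292

0.0292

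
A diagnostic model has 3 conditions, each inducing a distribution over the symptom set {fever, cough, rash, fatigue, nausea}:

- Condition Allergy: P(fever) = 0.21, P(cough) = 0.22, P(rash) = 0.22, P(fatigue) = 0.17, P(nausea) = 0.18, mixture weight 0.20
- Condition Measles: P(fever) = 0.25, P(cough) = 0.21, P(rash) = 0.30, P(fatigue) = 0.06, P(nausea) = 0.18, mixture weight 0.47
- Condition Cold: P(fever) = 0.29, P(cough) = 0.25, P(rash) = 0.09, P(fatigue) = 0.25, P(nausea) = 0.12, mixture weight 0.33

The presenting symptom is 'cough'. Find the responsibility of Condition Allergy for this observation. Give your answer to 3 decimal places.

0.195

The responsibility of component k is π_k f_k(x) divided by Σ_j π_j f_j(x).
Component likelihoods at x = 'cough':
  p_Allergy = P(cough | comp) = 0.22
  p_Measles = P(cough | comp) = 0.21
  p_Cold = P(cough | comp) = 0.25
Prior × likelihood for each component:
  π_Allergy·p_Allergy = 0.20 × 0.22 = 0.044
  π_Measles·p_Measles = 0.47 × 0.21 = 0.0987
  π_Cold·p_Cold = 0.33 × 0.25 = 0.0825
Normaliser: 0.044 + 0.0987 + 0.0825 = 0.2252
P(Condition Allergy | the observation) ≈ 0.195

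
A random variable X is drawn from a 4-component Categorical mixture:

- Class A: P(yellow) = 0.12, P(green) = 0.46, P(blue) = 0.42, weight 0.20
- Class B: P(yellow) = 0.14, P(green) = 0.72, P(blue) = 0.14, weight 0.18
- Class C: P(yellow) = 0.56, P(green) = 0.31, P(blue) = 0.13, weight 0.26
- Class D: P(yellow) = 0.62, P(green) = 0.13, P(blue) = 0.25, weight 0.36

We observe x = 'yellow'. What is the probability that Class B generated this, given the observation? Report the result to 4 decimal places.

0.0603

Apply Bayes' rule: the posterior for each component is proportional to its prior times its likelihood at x.
Evaluate each component's likelihood at the observed value:
  p_A = 0.12
  p_B = 0.14
  p_C = 0.56
  p_D = 0.62
Unnormalised posteriors:
  P(Z=A)·p_A = 0.20 × 0.12 = 0.024
  P(Z=B)·p_B = 0.18 × 0.14 = 0.0252
  P(Z=C)·p_C = 0.26 × 0.56 = 0.1456
  P(Z=D)·p_D = 0.36 × 0.62 = 0.2232
Normaliser: 0.024 + 0.0252 + 0.1456 + 0.2232 = 0.418
P(Class B | the observation) ≈ 0.0603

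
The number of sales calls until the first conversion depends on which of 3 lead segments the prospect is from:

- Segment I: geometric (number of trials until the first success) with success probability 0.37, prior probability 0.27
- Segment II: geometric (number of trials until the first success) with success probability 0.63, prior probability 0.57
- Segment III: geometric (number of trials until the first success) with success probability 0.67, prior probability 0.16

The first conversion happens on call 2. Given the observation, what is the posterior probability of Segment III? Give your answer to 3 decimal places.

By Bayes' theorem, P(k | x) = w_k f_k(x) / Σ_j w_j f_j(x).
Component likelihoods at x = 2:
  p_I = 0.37·(1−0.37)^1 = 0.37·0.63 = 0.2331
  p_II = 0.63·(1−0.63)^1 = 0.63·0.37 = 0.2331
  p_III = 0.67·(1−0.67)^1 = 0.67·0.33 = 0.2211
Multiply by the mixture weights:
  w_I·p_I = 0.27 × 0.2331 = 0.062937
  w_II·p_II = 0.57 × 0.2331 = 0.132867
  w_III·p_III = 0.16 × 0.2211 = 0.035376
Sum: 0.062937 + 0.132867 + 0.035376 = 0.23118
P(Segment III | data) = 0.035376 / 0.23118 ≈ 0.153

0.153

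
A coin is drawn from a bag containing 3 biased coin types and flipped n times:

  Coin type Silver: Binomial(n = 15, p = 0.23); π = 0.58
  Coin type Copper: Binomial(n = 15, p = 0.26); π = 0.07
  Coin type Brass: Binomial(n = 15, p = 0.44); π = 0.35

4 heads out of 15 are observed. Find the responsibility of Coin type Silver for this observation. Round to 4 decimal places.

0.7296

Apply Bayes' rule: the posterior for each component is proportional to its prior times its likelihood at x.
Binomial probabilities:
  f_Silver = C(15,4)·0.23^4·0.77^11 = 1365·0.00279841·0.0564154 = 0.215497
  f_Copper = C(15,4)·0.26^4·0.74^11 = 1365·0.00456976·0.0364375 = 0.227287
  f_Brass = C(15,4)·0.44^4·0.56^11 = 1365·0.037481·0.00169851 = 0.0868984
Unnormalised posteriors:
  P(Z=Silver)·f_Silver = 0.58 × 0.215497 = 0.124988
  P(Z=Copper)·f_Copper = 0.07 × 0.227287 = 0.0159101
  P(Z=Brass)·f_Brass = 0.35 × 0.0868984 = 0.0304144
Normaliser: 0.124988 + 0.0159101 + 0.0304144 = 0.171313
Responsibility of Coin type Silver: 0.124988 / 0.171313 ≈ 0.7296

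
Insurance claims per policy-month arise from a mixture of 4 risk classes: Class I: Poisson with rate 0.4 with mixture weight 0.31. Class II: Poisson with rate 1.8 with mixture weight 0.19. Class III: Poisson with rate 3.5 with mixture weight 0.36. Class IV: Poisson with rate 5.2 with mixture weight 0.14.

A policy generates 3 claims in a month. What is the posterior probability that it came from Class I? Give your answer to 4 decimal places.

0.0172

Posterior ∝ prior × likelihood, so P(k | x) ∝ P(Z=k) f_k(x); normalise over all components.
Poisson probabilities:
  p_I = e^(−0.4)·0.4^3/3! = 0.00715008
  p_II = e^(−1.8)·1.8^3/3! = 0.160671
  p_III = e^(−3.5)·3.5^3/3! = 0.215785
  p_IV = e^(−5.2)·5.2^3/3! = 0.129279
Multiply by the mixture weights:
  P(Z=I)·p_I = 0.31 × 0.00715008 = 0.00221652
  P(Z=II)·p_II = 0.19 × 0.160671 = 0.0305274
  P(Z=III)·p_III = 0.36 × 0.215785 = 0.0776828
  P(Z=IV)·p_IV = 0.14 × 0.129279 = 0.018099
Denominator: 0.00221652 + 0.0305274 + 0.0776828 + 0.018099 = 0.128526
P(Class I | 3 claims) ≈ 0.0172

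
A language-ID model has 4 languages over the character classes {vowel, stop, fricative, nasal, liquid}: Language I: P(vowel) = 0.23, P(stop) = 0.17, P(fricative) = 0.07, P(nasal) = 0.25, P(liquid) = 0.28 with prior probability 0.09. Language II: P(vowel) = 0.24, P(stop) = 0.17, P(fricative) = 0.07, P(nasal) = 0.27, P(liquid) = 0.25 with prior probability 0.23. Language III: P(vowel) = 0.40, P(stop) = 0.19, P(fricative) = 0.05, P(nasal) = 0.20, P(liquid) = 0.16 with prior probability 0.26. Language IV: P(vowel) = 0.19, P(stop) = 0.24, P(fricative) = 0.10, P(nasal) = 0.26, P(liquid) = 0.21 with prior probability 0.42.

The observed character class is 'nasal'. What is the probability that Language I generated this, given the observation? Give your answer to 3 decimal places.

0.092

The responsibility of component k is P(Z=k) f_k(x) divided by Σ_j P(Z=j) f_j(x).
Component likelihoods at x = 'nasal':
  f_I = 0.25
  f_II = 0.27
  f_III = 0.2
  f_IV = 0.26
Prior × likelihood for each component:
  P(Z=I)·f_I = 0.09 × 0.25 = 0.0225
  P(Z=II)·f_II = 0.23 × 0.27 = 0.0621
  P(Z=III)·f_III = 0.26 × 0.2 = 0.052
  P(Z=IV)·f_IV = 0.42 × 0.26 = 0.1092
Evidence: 0.0225 + 0.0621 + 0.052 + 0.1092 = 0.2458
P(Language I | the observation) ≈ 0.092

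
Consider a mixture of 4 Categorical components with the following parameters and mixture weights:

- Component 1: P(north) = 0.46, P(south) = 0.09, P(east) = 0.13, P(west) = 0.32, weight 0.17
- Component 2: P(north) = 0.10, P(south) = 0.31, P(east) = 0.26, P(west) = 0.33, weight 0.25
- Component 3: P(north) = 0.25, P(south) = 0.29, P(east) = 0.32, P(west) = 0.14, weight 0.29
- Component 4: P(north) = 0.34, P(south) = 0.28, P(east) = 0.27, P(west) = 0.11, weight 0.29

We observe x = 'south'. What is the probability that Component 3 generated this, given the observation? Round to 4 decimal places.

0.3258

Apply Bayes' rule: the posterior for each component is proportional to its prior times its likelihood at x.
Evaluate each component's likelihood at the observed value:
  L_1 = 0.09
  L_2 = 0.31
  L_3 = 0.29
  L_4 = 0.28
Multiply by the mixture weights:
  P(Z=1)·L_1 = 0.17 × 0.09 = 0.0153
  P(Z=2)·L_2 = 0.25 × 0.31 = 0.0775
  P(Z=3)·L_3 = 0.29 × 0.29 = 0.0841
  P(Z=4)·L_4 = 0.29 × 0.28 = 0.0812
Sum: 0.0153 + 0.0775 + 0.0841 + 0.0812 = 0.2581
So the posterior for Component 3 is 0.0841 / 0.2581 ≈ 0.3258.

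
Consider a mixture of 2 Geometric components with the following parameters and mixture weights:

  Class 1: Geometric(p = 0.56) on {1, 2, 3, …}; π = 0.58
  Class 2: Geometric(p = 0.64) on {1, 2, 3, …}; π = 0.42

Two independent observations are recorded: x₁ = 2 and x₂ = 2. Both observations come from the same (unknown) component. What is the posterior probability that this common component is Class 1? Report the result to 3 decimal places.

0.612

Posterior ∝ prior × likelihood, so P(k | x) ∝ π_k f_k(x); normalise over all components.
Since both observations come from the same component, the likelihood for component k is f_k(x₁)·f_k(x₂).
  f_1 = [0.56·(1−0.56)^1 = 0.56·0.44 = 0.2464] × [0.2464] = 0.060713
  f_2 = [0.64·(1−0.64)^1 = 0.64·0.36 = 0.2304] × [0.2304] = 0.0530842
Prior × likelihood for each component:
  π_1·f_1 = 0.58 × 0.060713 = 0.0352135
  π_2·f_2 = 0.42 × 0.0530842 = 0.0222953
Evidence: 0.0352135 + 0.0222953 = 0.0575089
Responsibility of Class 1: 0.0352135 / 0.0575089 ≈ 0.612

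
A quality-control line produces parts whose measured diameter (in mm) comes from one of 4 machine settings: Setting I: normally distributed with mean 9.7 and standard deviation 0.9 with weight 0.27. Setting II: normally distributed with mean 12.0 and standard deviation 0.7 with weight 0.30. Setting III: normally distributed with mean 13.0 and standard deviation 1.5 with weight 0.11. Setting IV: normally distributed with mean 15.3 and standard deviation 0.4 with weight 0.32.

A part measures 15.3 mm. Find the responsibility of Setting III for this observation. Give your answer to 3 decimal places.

0.028

The responsibility of component k is P(Z=k) f_k(x) divided by Σ_j P(Z=j) f_j(x).
Evaluate each component's likelihood at the observed value:
  p_I = (1/(0.9·√(2π)))·exp(−(15.3−9.7)²/(2·0.9²)) = 0.443269·exp(-19.35802) = 1.73614e-09
  p_II = (1/(0.7·√(2π)))·exp(−(15.3−12.0)²/(2·0.7²)) = 0.569918·exp(-11.11224) = 8.50796e-06
  p_III = (1/(1.5·√(2π)))·exp(−(15.3−13.0)²/(2·1.5²)) = 0.265962·exp(-1.17556) = 0.0820883
  p_IV = (1/(0.4·√(2π)))·exp(−(15.3−15.3)²/(2·0.4²)) = 0.997356·exp(-0.00000) = 0.997356
Multiply by the mixture weights:
  P(Z=I)·p_I = 0.27 × 1.73614e-09 = 4.68757e-10
  P(Z=II)·p_II = 0.30 × 8.50796e-06 = 2.55239e-06
  P(Z=III)·p_III = 0.11 × 0.0820883 = 0.00902972
  P(Z=IV)·p_IV = 0.32 × 0.997356 = 0.319154
Denominator: 4.68757e-10 + 2.55239e-06 + 0.00902972 + 0.319154 = 0.328186
P(Setting III | x) ≈ 0.028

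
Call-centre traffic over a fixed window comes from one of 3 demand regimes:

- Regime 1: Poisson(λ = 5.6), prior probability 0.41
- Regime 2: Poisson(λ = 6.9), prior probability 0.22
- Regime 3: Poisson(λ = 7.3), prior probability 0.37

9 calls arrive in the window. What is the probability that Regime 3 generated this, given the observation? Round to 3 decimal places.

0.478

Apply Bayes' rule: the posterior for each component is proportional to its prior times its likelihood at x.
Poisson probabilities:
  p_1 = 0.0551925
  p_2 = 0.0984571
  p_3 = 0.109596
Unnormalised posteriors:
  P(Z=1)·p_1 = 0.41 × 0.0551925 = 0.0226289
  P(Z=2)·p_2 = 0.22 × 0.0984571 = 0.0216606
  P(Z=3)·p_3 = 0.37 × 0.109596 = 0.0405504
Evidence: 0.0226289 + 0.0216606 + 0.0405504 = 0.0848398
Responsibility of Regime 3: 0.0405504 / 0.0848398 ≈ 0.478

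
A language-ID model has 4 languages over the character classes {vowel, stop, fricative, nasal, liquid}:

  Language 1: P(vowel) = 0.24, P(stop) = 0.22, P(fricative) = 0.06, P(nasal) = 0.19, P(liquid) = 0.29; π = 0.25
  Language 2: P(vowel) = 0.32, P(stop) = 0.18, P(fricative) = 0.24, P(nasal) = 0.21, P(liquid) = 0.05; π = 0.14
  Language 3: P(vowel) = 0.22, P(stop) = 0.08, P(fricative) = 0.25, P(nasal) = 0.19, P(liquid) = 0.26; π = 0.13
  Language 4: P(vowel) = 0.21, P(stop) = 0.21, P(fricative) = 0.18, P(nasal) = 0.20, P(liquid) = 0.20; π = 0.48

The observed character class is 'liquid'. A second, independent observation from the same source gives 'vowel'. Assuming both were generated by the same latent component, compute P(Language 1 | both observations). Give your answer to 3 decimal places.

0.368

Apply Bayes' rule: the posterior for each component is proportional to its prior times its likelihood at x.
Since both observations come from the same component, the likelihood for component k is f_k(x₁)·f_k(x₂).
  L_1 = [P(liquid | comp) = 0.29] × [0.24] = 0.0696
  L_2 = [P(liquid | comp) = 0.05] × [0.32] = 0.016
  L_3 = [P(liquid | comp) = 0.26] × [0.22] = 0.0572
  L_4 = [P(liquid | comp) = 0.20] × [0.21] = 0.042
Weight by the priors:
  π_1·L_1 = 0.25 × 0.0696 = 0.0174
  π_2·L_2 = 0.14 × 0.016 = 0.00224
  π_3·L_3 = 0.13 × 0.0572 = 0.007436
  π_4·L_4 = 0.48 × 0.042 = 0.02016
Marginal: 0.0174 + 0.00224 + 0.007436 + 0.02016 = 0.047236
P(Language 1 | x) ≈ 0.368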